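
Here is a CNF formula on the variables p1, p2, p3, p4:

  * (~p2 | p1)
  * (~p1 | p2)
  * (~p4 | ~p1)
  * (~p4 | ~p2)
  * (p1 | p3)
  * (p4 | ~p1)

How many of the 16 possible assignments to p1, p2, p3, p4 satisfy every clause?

2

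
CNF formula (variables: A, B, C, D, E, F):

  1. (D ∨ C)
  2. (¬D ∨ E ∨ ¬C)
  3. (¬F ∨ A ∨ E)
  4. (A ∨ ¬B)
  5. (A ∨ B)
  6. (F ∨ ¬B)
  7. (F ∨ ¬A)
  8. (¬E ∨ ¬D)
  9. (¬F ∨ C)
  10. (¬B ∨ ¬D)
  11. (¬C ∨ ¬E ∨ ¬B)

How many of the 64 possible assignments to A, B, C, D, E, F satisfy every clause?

Satisfying assignments:
  A=1 B=0 C=1 D=0 E=0 F=1
  A=1 B=0 C=1 D=0 E=1 F=1
  A=1 B=1 C=1 D=0 E=0 F=1
Count: 3.

3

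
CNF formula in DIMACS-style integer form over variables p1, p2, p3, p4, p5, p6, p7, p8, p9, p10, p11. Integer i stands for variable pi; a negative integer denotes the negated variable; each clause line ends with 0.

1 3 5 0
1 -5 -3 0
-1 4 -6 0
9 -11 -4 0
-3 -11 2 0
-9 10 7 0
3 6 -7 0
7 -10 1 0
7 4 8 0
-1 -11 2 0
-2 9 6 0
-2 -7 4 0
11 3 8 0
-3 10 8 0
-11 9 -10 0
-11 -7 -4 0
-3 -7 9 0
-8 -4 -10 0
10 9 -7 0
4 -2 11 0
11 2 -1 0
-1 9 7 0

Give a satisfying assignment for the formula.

Set p1 = False and propagate.
Set p2 = False and propagate.
For the remaining variables, p3 = True, p4 = True, p5 = False, p6 = True, p7 = True, p8 = True, p9 = True, p10 = False, p11 = False works.

p1 = 0, p2 = 0, p3 = 1, p4 = 1, p5 = 0, p6 = 1, p7 = 1, p8 = 1, p9 = 1, p10 = 0, p11 = 0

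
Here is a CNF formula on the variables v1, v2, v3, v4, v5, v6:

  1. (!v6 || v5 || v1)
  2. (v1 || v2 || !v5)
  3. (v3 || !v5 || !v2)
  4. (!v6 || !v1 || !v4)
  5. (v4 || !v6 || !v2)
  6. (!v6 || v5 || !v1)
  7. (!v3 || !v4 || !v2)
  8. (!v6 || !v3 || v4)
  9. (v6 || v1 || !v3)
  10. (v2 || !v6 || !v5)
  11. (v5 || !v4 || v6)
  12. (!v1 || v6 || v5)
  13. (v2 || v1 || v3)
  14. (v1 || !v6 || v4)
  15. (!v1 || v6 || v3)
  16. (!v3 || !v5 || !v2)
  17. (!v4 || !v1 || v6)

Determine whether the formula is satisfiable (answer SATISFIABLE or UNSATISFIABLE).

Branch on v1: take v1 = True.
For the remaining variables, v2 = False, v3 = True, v4 = False, v5 = True, v6 = False works.
So v1=True  v2=False  v3=True  v4=False  v5=True  v6=False is a satisfying assignment.

SATISFIABLE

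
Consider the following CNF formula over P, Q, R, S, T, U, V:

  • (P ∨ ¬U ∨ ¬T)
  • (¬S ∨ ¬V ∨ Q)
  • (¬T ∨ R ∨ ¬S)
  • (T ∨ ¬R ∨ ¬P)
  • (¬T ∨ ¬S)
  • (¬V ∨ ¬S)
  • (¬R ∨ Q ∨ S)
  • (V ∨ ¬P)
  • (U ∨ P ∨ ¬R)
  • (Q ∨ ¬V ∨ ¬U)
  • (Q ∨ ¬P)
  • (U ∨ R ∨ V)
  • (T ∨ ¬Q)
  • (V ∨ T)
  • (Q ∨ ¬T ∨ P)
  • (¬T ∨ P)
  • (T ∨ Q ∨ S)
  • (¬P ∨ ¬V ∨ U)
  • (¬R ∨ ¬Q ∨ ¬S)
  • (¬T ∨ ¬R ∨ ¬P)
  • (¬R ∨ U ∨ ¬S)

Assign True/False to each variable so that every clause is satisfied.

Branch on P: take P = True.
  then V is forced to True.
  then S is forced to False.
  then Q is forced to True.
  then T is forced to True.
  then U is forced to True.
  then R is forced to False.
Every clause has at least one true literal under this assignment.

P = True, Q = True, R = False, S = False, T = True, U = True, V = True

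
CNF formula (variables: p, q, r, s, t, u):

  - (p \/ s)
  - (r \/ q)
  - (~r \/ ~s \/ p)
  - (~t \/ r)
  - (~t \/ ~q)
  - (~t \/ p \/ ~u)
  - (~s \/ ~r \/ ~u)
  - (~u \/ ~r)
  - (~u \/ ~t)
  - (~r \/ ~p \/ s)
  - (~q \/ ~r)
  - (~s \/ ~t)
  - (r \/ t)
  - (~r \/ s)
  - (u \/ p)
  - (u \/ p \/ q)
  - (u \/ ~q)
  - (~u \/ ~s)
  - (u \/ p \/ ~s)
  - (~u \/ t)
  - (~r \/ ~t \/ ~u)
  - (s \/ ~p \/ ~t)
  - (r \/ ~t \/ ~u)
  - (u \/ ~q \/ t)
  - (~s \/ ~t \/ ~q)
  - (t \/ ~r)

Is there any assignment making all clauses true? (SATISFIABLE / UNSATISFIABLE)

UNSATISFIABLE

t = True:
  propagation gives r=True, q=False, u=False, s=False; an empty clause results — contradiction.
t = False:
  propagation gives r=True; an empty clause results — contradiction.
Every branch closes, so no satisfying assignment exists.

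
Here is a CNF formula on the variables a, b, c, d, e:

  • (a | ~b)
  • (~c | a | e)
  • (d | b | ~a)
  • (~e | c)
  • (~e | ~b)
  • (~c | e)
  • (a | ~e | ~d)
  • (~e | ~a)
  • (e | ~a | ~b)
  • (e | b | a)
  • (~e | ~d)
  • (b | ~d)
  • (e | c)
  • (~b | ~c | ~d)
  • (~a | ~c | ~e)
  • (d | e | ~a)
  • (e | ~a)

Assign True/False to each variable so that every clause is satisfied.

a=False, b=False, c=True, d=False, e=True

Check each clause:
  1. (a | ~b) — ~b is true.
  2. (e | a | ~c) — e is true.
  3. (b | ~a | d) — ~a is true.
  4. (~e | c) — c is true.
  5. (~e | ~b) — ~b is true.
  6. (e | ~c) — e is true.
  7. (~d | ~e | a) — ~d is true.
  8. (~a | ~e) — ~a is true.
  9. (e | ~b | ~a) — e is true.
  10. (b | a | e) — e is true.
  11. (~e | ~d) — ~d is true.
  12. (b | ~d) — ~d is true.
  13. (e | c) — c is true.
  14. (~b | ~d | ~c) — ~d is true.
  15. (~c | ~a | ~e) — ~a is true.
  16. (e | d | ~a) — e is true.
  17. (e | ~a) — e is true.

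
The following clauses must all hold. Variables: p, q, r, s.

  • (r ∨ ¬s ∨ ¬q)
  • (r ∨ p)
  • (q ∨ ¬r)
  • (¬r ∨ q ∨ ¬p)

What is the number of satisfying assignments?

7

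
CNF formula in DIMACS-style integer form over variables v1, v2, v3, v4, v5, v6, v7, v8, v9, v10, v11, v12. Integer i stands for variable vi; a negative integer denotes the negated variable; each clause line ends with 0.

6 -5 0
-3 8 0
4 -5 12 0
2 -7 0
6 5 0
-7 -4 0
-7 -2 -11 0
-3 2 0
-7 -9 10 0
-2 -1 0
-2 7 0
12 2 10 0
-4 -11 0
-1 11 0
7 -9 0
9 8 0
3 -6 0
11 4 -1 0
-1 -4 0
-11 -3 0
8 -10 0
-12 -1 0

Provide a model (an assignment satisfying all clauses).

v1 = F, v2 = T, v3 = T, v4 = F, v5 = F, v6 = T, v7 = T, v8 = T, v9 = F, v10 = T, v11 = F, v12 = F

Check each clause:
  1. {¬v5, v6} — ¬v5 is true.
  2. {¬v3, v8} — v8 is true.
  3. {v4, v12, ¬v5} — ¬v5 is true.
  4. {¬v7, v2} — v2 is true.
  5. {v6, v5} — v6 is true.
  6. {¬v7, ¬v4} — ¬v4 is true.
  7. {¬v2, ¬v7, ¬v11} — ¬v11 is true.
  8. {v2, ¬v3} — v2 is true.
  9. {v10, ¬v9, ¬v7} — v10 is true.
  10. {¬v2, ¬v1} — ¬v1 is true.
  11. {¬v2, v7} — v7 is true.
  12. {v2, v12, v10} — v2 is true.
  13. {¬v11, ¬v4} — ¬v4 is true.
  14. {¬v1, v11} — ¬v1 is true.
  15. {v7, ¬v9} — ¬v9 is true.
  16. {v9, v8} — v8 is true.
  17. {v3, ¬v6} — v3 is true.
  18. {¬v1, v11, v4} — ¬v1 is true.
  19. {¬v4, ¬v1} — ¬v4 is true.
  20. {¬v3, ¬v11} — ¬v11 is true.
  21. {¬v10, v8} — v8 is true.
  22. {¬v1, ¬v12} — ¬v12 is true.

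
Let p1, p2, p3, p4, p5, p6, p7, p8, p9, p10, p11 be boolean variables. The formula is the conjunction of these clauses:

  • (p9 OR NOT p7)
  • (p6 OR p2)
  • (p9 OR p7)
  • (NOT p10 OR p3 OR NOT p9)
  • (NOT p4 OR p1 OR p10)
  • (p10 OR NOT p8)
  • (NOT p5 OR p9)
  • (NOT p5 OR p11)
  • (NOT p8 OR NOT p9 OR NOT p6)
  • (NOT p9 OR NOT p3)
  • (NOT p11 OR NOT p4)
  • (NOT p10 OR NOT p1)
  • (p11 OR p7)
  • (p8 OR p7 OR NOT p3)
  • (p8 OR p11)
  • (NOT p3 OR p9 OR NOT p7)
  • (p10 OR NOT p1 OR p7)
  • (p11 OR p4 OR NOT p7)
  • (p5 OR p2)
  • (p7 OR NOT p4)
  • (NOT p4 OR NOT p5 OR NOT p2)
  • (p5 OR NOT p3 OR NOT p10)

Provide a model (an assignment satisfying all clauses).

p1=False  p2=False  p3=False  p4=False  p5=True  p6=True  p7=False  p8=False  p9=True  p10=False  p11=True

Check each clause:
  1. (p9 OR NOT p7) — NOT p7 is true.
  2. (p2 OR p6) — p6 is true.
  3. (p9 OR p7) — p9 is true.
  4. (NOT p9 OR p3 OR NOT p10) — NOT p10 is true.
  5. (NOT p4 OR p10 OR p1) — NOT p4 is true.
  6. (NOT p8 OR p10) — NOT p8 is true.
  7. (p9 OR NOT p5) — p9 is true.
  8. (NOT p5 OR p11) — p11 is true.
  9. (NOT p9 OR NOT p6 OR NOT p8) — NOT p8 is true.
  10. (NOT p3 OR NOT p9) — NOT p3 is true.
  11. (NOT p4 OR NOT p11) — NOT p4 is true.
  12. (NOT p1 OR NOT p10) — NOT p1 is true.
  13. (p7 OR p11) — p11 is true.
  14. (p8 OR p7 OR NOT p3) — NOT p3 is true.
  15. (p11 OR p8) — p11 is true.
  16. (p9 OR NOT p3 OR NOT p7) — NOT p7 is true.
  17. (NOT p1 OR p7 OR p10) — NOT p1 is true.
  18. (p4 OR NOT p7 OR p11) — NOT p7 is true.
  19. (p5 OR p2) — p5 is true.
  20. (p7 OR NOT p4) — NOT p4 is true.
  21. (NOT p4 OR NOT p5 OR NOT p2) — NOT p4 is true.
  22. (NOT p3 OR p5 OR NOT p10) — NOT p3 is true.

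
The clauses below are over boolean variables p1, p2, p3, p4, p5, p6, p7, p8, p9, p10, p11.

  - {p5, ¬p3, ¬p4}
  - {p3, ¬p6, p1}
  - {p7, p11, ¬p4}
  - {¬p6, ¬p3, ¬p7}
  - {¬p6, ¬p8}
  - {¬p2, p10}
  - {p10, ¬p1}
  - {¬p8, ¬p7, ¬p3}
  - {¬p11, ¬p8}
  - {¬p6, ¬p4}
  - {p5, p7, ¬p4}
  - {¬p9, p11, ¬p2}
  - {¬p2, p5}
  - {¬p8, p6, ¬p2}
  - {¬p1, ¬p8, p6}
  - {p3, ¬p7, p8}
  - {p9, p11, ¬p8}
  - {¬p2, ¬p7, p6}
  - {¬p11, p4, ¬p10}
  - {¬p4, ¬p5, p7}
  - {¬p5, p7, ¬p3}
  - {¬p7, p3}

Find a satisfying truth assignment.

p1=F, p2=F, p3=T, p4=T, p5=T, p6=F, p7=T, p8=F, p9=F, p10=T, p11=T

Check each clause:
  1. {¬p4, ¬p3, p5} — p5 is true.
  2. {p3, ¬p6, p1} — ¬p6 is true.
  3. {¬p4, p7, p11} — p11 is true.
  4. {¬p7, ¬p3, ¬p6} — ¬p6 is true.
  5. {¬p6, ¬p8} — ¬p8 is true.
  6. {p10, ¬p2} — p10 is true.
  7. {p10, ¬p1} — p10 is true.
  8. {¬p8, ¬p7, ¬p3} — ¬p8 is true.
  9. {¬p8, ¬p11} — ¬p8 is true.
  10. {¬p6, ¬p4} — ¬p6 is true.
  11. {¬p4, p5, p7} — p5 is true.
  12. {¬p2, p11, ¬p9} — p11 is true.
  13. {¬p2, p5} — p5 is true.
  14. {p6, ¬p8, ¬p2} — ¬p8 is true.
  15. {¬p8, p6, ¬p1} — ¬p8 is true.
  16. {¬p7, p3, p8} — p3 is true.
  17. {p9, p11, ¬p8} — ¬p8 is true.
  18. {p6, ¬p7, ¬p2} — ¬p2 is true.
  19. {p4, ¬p11, ¬p10} — p4 is true.
  20. {¬p5, p7, ¬p4} — p7 is true.
  21. {p7, ¬p3, ¬p5} — p7 is true.
  22. {p3, ¬p7} — p3 is true.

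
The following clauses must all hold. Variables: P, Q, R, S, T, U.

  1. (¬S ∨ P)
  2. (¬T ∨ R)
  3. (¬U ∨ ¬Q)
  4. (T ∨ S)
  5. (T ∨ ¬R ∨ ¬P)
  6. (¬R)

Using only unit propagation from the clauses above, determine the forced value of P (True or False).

(¬R) is a unit clause: R = False.
(R ∨ ¬T) with R = False leaves only ¬T, so T = False.
From (S ∨ T) and T = False: S = True.
(P ∨ ¬S) with S = True leaves only P, so P = True.

True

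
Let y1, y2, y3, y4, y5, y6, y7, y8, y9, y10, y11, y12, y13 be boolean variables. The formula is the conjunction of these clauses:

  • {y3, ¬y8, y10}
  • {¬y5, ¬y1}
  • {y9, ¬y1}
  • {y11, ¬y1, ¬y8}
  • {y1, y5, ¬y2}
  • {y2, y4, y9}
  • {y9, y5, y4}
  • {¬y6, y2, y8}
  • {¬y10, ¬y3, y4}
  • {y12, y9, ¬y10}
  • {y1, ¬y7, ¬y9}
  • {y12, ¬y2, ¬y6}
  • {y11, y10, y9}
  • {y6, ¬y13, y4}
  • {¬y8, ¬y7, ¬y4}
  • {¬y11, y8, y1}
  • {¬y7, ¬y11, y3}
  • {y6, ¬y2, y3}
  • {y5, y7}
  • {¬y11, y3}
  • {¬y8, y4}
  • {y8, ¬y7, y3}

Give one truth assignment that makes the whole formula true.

Pure literal: y12 appears only positively; assign y12 = True.
Try y1 = False.
Set y2 = True and propagate.
  then y5 is forced to True.
Branch on y3: take y3 = True.
The remaining clauses are satisfied by y4 = True, y6 = False, y7 = False, y8 = True, y9 = True, y10 = False, y11 = False, y13 = True.

y1=0  y2=1  y3=1  y4=1  y5=1  y6=0  y7=0  y8=1  y9=1  y10=0  y11=0  y12=1  y13=1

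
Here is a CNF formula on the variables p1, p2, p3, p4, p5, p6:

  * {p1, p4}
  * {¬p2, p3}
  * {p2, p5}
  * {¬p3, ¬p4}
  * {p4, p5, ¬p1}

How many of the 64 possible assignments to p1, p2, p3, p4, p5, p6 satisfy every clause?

Split on p4, then p1.
  p4=T, p1=T: remaining (p2,p3,p5,p6) ∈ {(F,F,T,F); (F,F,T,T)} — 2.
  p4=T, p1=F: remaining (p2,p3,p5,p6) ∈ {(F,F,T,F); (F,F,T,T)} — 2.
  p4=F, p1=T: p6 free; 3 ways for (p2,p3,p5) × 2^1 = 6.
  p4=F, p1=F: a clause becomes empty — 0.
Total: 2 + 2 + 6 + 0 = 10.

10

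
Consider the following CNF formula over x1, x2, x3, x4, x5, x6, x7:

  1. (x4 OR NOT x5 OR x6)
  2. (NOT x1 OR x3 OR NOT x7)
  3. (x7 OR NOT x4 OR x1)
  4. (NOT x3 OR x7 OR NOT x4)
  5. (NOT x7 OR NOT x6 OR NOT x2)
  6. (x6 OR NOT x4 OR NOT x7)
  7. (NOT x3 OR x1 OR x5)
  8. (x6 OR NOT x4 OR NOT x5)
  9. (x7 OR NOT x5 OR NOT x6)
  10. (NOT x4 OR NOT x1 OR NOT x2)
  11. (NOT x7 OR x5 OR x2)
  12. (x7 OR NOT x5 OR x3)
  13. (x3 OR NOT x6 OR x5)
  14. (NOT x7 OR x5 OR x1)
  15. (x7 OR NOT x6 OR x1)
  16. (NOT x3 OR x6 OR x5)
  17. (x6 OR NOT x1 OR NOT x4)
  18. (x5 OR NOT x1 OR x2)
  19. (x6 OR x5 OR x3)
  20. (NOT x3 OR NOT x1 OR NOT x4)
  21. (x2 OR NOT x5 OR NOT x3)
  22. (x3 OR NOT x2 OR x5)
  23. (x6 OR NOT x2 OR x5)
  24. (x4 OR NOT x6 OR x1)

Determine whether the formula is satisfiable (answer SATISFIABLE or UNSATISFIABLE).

Branch on x1: take x1 = True.
The remaining clauses are satisfied by x2 = True, x3 = True, x4 = False, x5 = False, x6 = True, x7 = False.
So x1 = True, x2 = True, x3 = True, x4 = False, x5 = False, x6 = True, x7 = False is a satisfying assignment.

SATISFIABLE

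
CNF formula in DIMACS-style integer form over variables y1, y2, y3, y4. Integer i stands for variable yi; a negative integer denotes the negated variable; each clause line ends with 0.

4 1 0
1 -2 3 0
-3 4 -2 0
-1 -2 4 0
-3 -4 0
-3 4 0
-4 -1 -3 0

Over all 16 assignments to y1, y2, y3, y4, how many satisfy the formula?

4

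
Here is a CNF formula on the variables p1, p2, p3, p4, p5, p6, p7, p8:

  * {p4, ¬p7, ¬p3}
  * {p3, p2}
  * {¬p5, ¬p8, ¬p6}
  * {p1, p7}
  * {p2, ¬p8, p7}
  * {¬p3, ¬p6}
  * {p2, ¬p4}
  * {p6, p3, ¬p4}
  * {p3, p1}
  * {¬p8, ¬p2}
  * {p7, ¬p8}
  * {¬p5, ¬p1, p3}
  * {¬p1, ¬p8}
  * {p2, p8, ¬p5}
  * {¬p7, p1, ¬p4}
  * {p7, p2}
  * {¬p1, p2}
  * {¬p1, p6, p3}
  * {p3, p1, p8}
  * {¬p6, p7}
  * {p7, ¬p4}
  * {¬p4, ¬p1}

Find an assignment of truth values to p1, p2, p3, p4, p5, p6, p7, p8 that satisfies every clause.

p1 = T  p2 = T  p3 = F  p4 = F  p5 = F  p6 = T  p7 = T  p8 = F

Check each clause:
  1. {¬p3, ¬p7, p4} — ¬p3 is true.
  2. {p2, p3} — p2 is true.
  3. {¬p5, ¬p8, ¬p6} — ¬p8 is true.
  4. {p1, p7} — p1 is true.
  5. {¬p8, p2, p7} — ¬p8 is true.
  6. {¬p3, ¬p6} — ¬p3 is true.
  7. {p2, ¬p4} — p2 is true.
  8. {p3, ¬p4, p6} — ¬p4 is true.
  9. {p1, p3} — p1 is true.
  10. {¬p2, ¬p8} — ¬p8 is true.
  11. {¬p8, p7} — ¬p8 is true.
  12. {¬p1, ¬p5, p3} — ¬p5 is true.
  13. {¬p8, ¬p1} — ¬p8 is true.
  14. {p2, p8, ¬p5} — p2 is true.
  15. {¬p7, ¬p4, p1} — p1 is true.
  16. {p2, p7} — p2 is true.
  17. {¬p1, p2} — p2 is true.
  18. {p6, p3, ¬p1} — p6 is true.
  19. {p3, p1, p8} — p1 is true.
  20. {p7, ¬p6} — p7 is true.
  21. {p7, ¬p4} — ¬p4 is true.
  22. {¬p4, ¬p1} — ¬p4 is true.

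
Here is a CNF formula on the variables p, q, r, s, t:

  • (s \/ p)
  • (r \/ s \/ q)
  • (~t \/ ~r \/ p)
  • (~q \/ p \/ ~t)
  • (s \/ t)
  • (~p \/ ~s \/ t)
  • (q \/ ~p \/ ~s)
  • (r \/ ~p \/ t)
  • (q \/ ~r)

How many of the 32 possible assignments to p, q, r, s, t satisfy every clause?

The models are:
  p=F q=F r=F s=T t=F
  p=F q=F r=F s=T t=T
  p=F q=T r=F s=T t=F
  p=F q=T r=T s=T t=F
  p=T q=T r=F s=F t=T
  p=T q=T r=F s=T t=T
  p=T q=T r=T s=F t=T
  p=T q=T r=T s=T t=T
That's 8 in total.

8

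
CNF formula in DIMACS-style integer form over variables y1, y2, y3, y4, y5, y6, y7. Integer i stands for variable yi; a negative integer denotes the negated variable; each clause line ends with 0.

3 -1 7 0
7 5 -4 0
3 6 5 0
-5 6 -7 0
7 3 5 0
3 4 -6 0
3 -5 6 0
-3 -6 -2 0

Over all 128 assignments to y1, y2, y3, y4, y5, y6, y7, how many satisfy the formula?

44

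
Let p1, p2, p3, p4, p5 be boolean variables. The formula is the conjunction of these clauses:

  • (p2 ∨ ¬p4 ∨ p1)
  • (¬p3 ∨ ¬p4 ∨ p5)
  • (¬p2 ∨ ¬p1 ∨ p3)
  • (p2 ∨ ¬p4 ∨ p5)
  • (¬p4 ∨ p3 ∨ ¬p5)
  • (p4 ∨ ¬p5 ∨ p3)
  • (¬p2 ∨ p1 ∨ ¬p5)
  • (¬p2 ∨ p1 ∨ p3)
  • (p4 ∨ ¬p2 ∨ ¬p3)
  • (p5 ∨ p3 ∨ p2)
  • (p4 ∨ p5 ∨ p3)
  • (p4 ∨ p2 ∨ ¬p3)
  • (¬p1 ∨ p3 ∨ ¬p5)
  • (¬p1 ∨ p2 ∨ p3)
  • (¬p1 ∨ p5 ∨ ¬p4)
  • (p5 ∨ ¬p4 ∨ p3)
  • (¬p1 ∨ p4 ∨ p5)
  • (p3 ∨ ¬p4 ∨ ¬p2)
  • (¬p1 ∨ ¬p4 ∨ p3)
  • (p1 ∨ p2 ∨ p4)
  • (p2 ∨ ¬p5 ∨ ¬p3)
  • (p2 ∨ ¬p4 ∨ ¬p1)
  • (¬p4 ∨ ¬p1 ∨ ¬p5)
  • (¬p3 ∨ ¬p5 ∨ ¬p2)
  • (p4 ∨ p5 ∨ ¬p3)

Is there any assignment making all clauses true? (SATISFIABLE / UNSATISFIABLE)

UNSATISFIABLE

p3 = True:
  p4 = True:
    propagation gives p5=True, p2=True; an empty clause results — contradiction.
  p4 = False:
    propagation gives p2=False; an empty clause results — contradiction.
p3 = False:
  p4 = True:
    propagation gives p5=False; an empty clause results — contradiction.
  p4 = False:
    propagation gives p5=False; an empty clause results — contradiction.
Every branch closes, so no satisfying assignment exists.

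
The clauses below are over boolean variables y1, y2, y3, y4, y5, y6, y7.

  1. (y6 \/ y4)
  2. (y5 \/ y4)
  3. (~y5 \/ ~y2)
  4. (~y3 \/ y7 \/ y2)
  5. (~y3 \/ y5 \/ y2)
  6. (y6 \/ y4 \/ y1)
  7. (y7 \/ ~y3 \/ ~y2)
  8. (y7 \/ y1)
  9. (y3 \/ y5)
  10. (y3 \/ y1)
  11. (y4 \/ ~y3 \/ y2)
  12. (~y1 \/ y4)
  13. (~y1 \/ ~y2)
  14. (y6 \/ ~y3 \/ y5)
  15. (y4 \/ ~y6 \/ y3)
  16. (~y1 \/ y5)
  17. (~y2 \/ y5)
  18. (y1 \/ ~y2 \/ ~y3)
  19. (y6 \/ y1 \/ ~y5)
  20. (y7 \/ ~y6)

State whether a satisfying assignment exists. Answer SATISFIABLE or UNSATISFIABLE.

SATISFIABLE

Pure literal: y4 appears only positively; assign y4 = True.
y7 occurs only positively in the remaining clauses — set y7 = True.
Branch on y1: take y1 = True.
  then y2 is forced to False.
  then y5 is forced to True.
y3, y6 are now unconstrained; take y3 = True, y6 = True.
So y1=T  y2=F  y3=T  y4=T  y5=T  y6=T  y7=T is a satisfying assignment.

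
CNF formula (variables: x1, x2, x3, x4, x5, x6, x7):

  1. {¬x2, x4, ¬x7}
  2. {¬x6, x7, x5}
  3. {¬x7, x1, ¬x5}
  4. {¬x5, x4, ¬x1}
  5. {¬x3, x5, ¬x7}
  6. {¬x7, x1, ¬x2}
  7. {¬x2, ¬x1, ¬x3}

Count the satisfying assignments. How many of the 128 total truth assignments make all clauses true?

52

Split on x7, then x1.
  x7=T, x1=T: x6 free; 6 ways for (x2,x3,x4,x5) × 2^1 = 12.
  x7=T, x1=F: remaining (x2,x3,x4,x5,x6) ∈ {(F,F,F,F,F); (F,F,F,F,T); (F,F,T,F,F); (F,F,T,F,T)} — 4.
  x7=F, x1=T: 12 of the 32 assignments to (x2,x3,x4,x5,x6) work.
  x7=F, x1=F: x2, x3, x4 free; 3 ways for (x5,x6) × 2^3 = 24.
Total: 12 + 4 + 12 + 24 = 52.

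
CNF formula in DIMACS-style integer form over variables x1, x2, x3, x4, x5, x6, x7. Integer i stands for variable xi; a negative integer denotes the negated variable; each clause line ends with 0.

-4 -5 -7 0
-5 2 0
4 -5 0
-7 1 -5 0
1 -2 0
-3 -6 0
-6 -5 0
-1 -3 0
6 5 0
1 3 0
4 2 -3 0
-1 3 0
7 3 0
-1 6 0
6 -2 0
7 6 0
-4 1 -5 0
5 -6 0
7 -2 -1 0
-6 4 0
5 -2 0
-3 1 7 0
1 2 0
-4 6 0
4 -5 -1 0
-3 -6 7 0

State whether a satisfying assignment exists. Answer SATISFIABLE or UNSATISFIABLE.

UNSATISFIABLE

x1 = True:
  propagation gives x3=False; an empty clause results — contradiction.
x1 = False:
  propagation gives x2=False; an empty clause results — contradiction.
Every branch closes, so no satisfying assignment exists.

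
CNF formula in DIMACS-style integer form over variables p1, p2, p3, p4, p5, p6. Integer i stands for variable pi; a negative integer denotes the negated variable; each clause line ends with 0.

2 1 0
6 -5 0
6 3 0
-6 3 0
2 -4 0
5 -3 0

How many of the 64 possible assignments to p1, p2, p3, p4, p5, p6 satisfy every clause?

The models are:
  p1=0 p2=1 p3=1 p4=0 p5=1 p6=1
  p1=0 p2=1 p3=1 p4=1 p5=1 p6=1
  p1=1 p2=0 p3=1 p4=0 p5=1 p6=1
  p1=1 p2=1 p3=1 p4=0 p5=1 p6=1
  p1=1 p2=1 p3=1 p4=1 p5=1 p6=1
Count: 5.

5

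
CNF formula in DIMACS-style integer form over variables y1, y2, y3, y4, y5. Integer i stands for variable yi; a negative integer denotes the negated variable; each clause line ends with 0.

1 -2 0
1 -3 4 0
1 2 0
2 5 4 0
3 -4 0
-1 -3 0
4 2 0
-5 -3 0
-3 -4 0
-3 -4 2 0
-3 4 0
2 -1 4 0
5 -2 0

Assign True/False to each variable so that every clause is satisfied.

y1=1, y2=1, y3=0, y4=0, y5=1

Try y1 = True.
  then y3 is forced to False.
  then y4 is forced to False.
  then y2 is forced to True.
  then y5 is forced to True.
Every clause has at least one true literal under this assignment.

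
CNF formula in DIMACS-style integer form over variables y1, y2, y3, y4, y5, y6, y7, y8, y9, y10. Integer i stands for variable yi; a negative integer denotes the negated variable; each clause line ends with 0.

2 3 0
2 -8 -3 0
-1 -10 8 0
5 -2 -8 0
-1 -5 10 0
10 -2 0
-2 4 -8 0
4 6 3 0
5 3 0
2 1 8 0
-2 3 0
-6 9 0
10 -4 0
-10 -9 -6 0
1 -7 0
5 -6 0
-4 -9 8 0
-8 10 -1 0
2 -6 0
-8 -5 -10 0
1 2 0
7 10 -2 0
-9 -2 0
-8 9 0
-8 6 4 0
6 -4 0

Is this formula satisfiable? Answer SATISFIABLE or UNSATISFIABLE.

Set y1 = True and propagate.
For the remaining variables, y2 = False, y3 = True, y4 = False, y5 = False, y6 = False, y7 = False, y8 = False, y9 = True, y10 = False works.
So y1 = 1, y2 = 0, y3 = 1, y4 = 0, y5 = 0, y6 = 0, y7 = 0, y8 = 0, y9 = 1, y10 = 0 is a satisfying assignment.

SATISFIABLE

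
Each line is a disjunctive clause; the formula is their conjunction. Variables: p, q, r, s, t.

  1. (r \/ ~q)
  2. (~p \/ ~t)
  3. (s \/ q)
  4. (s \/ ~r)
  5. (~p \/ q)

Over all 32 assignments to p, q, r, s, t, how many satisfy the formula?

7

Satisfying assignments:
  p=0 q=0 r=0 s=1 t=0
  p=0 q=0 r=0 s=1 t=1
  p=0 q=0 r=1 s=1 t=0
  p=0 q=0 r=1 s=1 t=1
  p=0 q=1 r=1 s=1 t=0
  p=0 q=1 r=1 s=1 t=1
  p=1 q=1 r=1 s=1 t=0
Count: 7.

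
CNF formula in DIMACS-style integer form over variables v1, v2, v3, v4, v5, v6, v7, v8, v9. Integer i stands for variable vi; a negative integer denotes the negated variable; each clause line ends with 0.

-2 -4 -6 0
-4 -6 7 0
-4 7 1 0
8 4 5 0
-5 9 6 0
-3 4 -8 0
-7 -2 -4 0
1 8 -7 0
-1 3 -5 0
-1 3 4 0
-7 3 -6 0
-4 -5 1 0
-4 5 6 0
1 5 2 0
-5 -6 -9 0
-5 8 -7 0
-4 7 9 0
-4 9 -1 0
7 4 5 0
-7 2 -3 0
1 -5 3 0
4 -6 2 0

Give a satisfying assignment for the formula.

v1=T, v2=F, v3=T, v4=T, v5=T, v6=F, v7=F, v8=F, v9=T

Check each clause:
  1. (!v6 || !v2 || !v4) — !v6 is true.
  2. (v7 || !v6 || !v4) — !v6 is true.
  3. (v1 || v7 || !v4) — v1 is true.
  4. (v4 || v5 || v8) — v4 is true.
  5. (!v5 || v9 || v6) — v9 is true.
  6. (!v3 || !v8 || v4) — !v8 is true.
  7. (!v7 || !v2 || !v4) — !v7 is true.
  8. (!v7 || v8 || v1) — !v7 is true.
  9. (v3 || !v1 || !v5) — v3 is true.
  10. (v3 || v4 || !v1) — v3 is true.
  11. (v3 || !v6 || !v7) — !v7 is true.
  12. (!v4 || !v5 || v1) — v1 is true.
  13. (v5 || v6 || !v4) — v5 is true.
  14. (v5 || v1 || v2) — v1 is true.
  15. (!v5 || !v6 || !v9) — !v6 is true.
  16. (!v7 || v8 || !v5) — !v7 is true.
  17. (v7 || v9 || !v4) — v9 is true.
  18. (!v1 || v9 || !v4) — v9 is true.
  19. (v4 || v5 || v7) — v4 is true.
  20. (v2 || !v7 || !v3) — !v7 is true.
  21. (v1 || v3 || !v5) — v3 is true.
  22. (v4 || !v6 || v2) — !v6 is true.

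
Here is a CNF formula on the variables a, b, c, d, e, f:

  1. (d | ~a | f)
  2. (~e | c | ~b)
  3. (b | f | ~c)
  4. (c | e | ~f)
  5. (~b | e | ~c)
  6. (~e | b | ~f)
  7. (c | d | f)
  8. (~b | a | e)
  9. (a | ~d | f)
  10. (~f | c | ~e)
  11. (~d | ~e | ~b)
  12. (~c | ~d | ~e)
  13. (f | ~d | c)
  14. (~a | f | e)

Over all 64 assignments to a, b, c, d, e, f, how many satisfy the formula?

7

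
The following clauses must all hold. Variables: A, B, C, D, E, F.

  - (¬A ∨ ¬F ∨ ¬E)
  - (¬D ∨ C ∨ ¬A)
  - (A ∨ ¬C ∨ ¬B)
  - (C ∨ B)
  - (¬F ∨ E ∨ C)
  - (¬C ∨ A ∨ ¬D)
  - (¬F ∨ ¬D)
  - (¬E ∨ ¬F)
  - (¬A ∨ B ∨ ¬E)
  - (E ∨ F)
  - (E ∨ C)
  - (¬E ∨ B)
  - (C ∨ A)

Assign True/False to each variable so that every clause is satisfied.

A=1, B=1, C=1, D=0, E=1, F=0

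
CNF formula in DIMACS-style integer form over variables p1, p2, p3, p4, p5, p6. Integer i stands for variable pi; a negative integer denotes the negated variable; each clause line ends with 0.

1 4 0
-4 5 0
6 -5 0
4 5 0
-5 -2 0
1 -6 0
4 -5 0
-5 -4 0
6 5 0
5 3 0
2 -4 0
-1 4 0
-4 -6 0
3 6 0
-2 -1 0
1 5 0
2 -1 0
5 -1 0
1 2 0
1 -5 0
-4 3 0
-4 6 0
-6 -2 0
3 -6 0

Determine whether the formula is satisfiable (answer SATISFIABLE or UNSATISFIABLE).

p5 = True:
  propagation gives p6=True, p2=False, p1=True; an empty clause results — contradiction.
p5 = False:
  propagation gives p4=False; an empty clause results — contradiction.
Every branch closes, so no satisfying assignment exists.

UNSATISFIABLE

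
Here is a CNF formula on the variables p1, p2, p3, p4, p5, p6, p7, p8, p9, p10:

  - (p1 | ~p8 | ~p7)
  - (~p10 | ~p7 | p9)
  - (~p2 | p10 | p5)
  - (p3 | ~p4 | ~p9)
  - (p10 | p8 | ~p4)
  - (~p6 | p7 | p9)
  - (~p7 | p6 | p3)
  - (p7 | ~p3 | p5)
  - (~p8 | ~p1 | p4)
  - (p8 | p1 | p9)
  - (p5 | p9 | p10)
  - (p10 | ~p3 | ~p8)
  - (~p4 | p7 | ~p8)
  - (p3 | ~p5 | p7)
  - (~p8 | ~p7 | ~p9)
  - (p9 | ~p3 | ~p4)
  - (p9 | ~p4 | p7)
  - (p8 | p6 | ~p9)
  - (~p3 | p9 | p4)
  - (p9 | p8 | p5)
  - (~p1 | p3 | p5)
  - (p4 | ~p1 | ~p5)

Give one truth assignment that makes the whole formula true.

p1 = False, p2 = False, p3 = True, p4 = False, p5 = False, p6 = True, p7 = True, p8 = False, p9 = True, p10 = False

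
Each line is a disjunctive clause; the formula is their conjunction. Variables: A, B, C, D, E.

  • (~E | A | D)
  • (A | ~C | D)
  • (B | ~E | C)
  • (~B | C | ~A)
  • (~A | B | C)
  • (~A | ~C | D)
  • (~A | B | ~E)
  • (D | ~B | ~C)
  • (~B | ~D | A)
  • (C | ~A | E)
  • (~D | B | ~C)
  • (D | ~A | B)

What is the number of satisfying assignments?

The models are:
  A=F B=F C=F D=F E=F
  A=F B=F C=F D=T E=F
  A=F B=T C=F D=F E=F
  A=T B=T C=T D=T E=F
  A=T B=T C=T D=T E=T
That's 5 in total.

5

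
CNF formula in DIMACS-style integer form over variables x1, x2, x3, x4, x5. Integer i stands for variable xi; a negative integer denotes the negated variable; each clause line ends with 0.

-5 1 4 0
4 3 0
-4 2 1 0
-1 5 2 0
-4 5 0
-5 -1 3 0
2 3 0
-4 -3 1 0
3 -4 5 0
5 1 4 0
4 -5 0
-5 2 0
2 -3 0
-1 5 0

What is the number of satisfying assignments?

2

The models are:
  x1=0 x2=1 x3=0 x4=1 x5=1
  x1=1 x2=1 x3=1 x4=1 x5=1
Count: 2.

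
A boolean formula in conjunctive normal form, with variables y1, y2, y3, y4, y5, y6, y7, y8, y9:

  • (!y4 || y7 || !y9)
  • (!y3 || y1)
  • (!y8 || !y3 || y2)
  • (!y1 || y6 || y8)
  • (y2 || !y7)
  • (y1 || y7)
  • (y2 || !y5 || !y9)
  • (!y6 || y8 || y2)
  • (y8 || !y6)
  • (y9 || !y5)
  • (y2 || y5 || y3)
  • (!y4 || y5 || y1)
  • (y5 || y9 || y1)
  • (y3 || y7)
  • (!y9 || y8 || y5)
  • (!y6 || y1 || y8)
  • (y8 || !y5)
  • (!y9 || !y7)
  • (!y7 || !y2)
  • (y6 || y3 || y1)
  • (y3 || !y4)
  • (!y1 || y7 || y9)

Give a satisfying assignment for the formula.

y1=T, y2=T, y3=T, y4=F, y5=T, y6=T, y7=F, y8=T, y9=T

Pure literal: y4 appears only negated; assign y4 = False.
Branch on y1: take y1 = True.
The remaining clauses are satisfied by y2 = True, y3 = True, y5 = True, y6 = True, y7 = False, y8 = True, y9 = True.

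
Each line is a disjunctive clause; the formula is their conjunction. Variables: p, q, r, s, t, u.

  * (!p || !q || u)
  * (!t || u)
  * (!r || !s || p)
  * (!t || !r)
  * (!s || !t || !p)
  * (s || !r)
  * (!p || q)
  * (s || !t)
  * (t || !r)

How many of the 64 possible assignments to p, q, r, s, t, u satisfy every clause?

12

Case analysis on t and p:
  t=T, p=T: a clause becomes empty — 0.
  t=T, p=F: remaining (q,r,s,u) ∈ {(F,F,T,T); (T,F,T,T)} — 2.
  t=F, p=T: remaining (q,r,s,u) ∈ {(T,F,F,T); (T,F,T,T)} — 2.
  t=F, p=F: forces r=F; q, s, u free → 2^3 = 8.
Total: 0 + 2 + 2 + 8 = 12.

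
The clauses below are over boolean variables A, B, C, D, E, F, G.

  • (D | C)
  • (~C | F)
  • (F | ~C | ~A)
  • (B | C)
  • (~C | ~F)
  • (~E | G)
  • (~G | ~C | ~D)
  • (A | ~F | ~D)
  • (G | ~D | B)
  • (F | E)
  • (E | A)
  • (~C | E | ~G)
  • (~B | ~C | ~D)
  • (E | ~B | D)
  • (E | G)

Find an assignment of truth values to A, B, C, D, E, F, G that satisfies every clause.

A = False, B = True, C = False, D = True, E = True, F = False, G = True

Check each clause:
  1. (C | D) — D is true.
  2. (F | ~C) — ~C is true.
  3. (~C | F | ~A) — ~C is true.
  4. (B | C) — B is true.
  5. (~C | ~F) — ~F is true.
  6. (~E | G) — G is true.
  7. (~G | ~D | ~C) — ~C is true.
  8. (~D | ~F | A) — ~F is true.
  9. (G | ~D | B) — B is true.
  10. (E | F) — E is true.
  11. (A | E) — E is true.
  12. (~C | ~G | E) — ~C is true.
  13. (~C | ~B | ~D) — ~C is true.
  14. (D | E | ~B) — D is true.
  15. (G | E) — E is true.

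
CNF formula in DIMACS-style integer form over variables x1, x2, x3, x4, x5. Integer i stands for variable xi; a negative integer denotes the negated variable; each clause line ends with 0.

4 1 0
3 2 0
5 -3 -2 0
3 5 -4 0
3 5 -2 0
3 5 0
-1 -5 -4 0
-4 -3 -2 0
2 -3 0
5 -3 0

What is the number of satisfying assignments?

Satisfying assignments:
  x1=0 x2=1 x3=0 x4=1 x5=1
  x1=1 x2=1 x3=0 x4=0 x5=1
  x1=1 x2=1 x3=1 x4=0 x5=1
Count: 3.

3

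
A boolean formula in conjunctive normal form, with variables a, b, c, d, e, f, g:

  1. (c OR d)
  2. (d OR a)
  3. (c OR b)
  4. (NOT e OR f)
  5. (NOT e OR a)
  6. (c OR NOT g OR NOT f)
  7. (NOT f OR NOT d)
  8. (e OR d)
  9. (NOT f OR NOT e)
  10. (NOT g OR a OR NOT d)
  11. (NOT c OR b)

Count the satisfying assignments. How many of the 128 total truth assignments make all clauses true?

The models are:
  a=F b=T c=F d=T e=F f=F g=F
  a=F b=T c=T d=T e=F f=F g=F
  a=T b=T c=F d=T e=F f=F g=F
  a=T b=T c=F d=T e=F f=F g=T
  a=T b=T c=T d=T e=F f=F g=F
  a=T b=T c=T d=T e=F f=F g=T
Count: 6.

6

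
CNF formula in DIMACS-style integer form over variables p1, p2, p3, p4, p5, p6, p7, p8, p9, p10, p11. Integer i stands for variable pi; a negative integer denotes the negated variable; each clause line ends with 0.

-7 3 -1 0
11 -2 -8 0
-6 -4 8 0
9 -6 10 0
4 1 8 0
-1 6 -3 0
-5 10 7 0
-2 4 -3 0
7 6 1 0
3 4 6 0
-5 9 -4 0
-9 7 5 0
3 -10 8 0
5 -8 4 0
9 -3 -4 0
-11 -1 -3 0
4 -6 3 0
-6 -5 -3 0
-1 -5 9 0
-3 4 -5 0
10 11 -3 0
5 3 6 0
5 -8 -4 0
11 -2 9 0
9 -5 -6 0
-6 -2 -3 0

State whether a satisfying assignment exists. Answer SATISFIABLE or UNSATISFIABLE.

Branch on p1: take p1 = False.
Branch on p2: take p2 = True.
The remaining clauses are satisfied by p3 = True, p4 = True, p5 = False, p6 = False, p7 = True, p8 = False, p9 = True, p10 = False, p11 = True.
So p1 = F, p2 = T, p3 = T, p4 = T, p5 = F, p6 = F, p7 = T, p8 = F, p9 = T, p10 = F, p11 = T is a satisfying assignment.

SATISFIABLE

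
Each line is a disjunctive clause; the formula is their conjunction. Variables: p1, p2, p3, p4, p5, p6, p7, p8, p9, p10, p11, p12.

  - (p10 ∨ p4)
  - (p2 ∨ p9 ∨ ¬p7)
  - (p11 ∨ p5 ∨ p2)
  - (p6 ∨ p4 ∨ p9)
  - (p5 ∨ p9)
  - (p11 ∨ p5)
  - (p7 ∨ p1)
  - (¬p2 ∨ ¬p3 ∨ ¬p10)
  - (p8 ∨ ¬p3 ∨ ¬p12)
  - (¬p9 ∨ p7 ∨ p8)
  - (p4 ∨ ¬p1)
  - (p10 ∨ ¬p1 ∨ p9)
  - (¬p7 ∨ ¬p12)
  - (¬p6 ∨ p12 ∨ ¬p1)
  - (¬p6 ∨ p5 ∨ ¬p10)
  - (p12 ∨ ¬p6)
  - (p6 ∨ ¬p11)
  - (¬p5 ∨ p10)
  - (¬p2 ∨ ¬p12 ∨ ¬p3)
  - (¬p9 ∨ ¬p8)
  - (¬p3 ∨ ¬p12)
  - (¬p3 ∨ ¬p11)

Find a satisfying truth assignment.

p1=True  p2=False  p3=True  p4=True  p5=True  p6=False  p7=True  p8=False  p9=True  p10=True  p11=False  p12=False

Check each clause:
  1. (p4 ∨ p10) — p10 is true.
  2. (p9 ∨ ¬p7 ∨ p2) — p9 is true.
  3. (p5 ∨ p11 ∨ p2) — p5 is true.
  4. (p6 ∨ p4 ∨ p9) — p9 is true.
  5. (p5 ∨ p9) — p9 is true.
  6. (p11 ∨ p5) — p5 is true.
  7. (p7 ∨ p1) — p1 is true.
  8. (¬p3 ∨ ¬p10 ∨ ¬p2) — ¬p2 is true.
  9. (¬p12 ∨ p8 ∨ ¬p3) — ¬p12 is true.
  10. (p7 ∨ ¬p9 ∨ p8) — p7 is true.
  11. (¬p1 ∨ p4) — p4 is true.
  12. (¬p1 ∨ p9 ∨ p10) — p9 is true.
  13. (¬p12 ∨ ¬p7) — ¬p12 is true.
  14. (¬p1 ∨ p12 ∨ ¬p6) — ¬p6 is true.
  15. (¬p10 ∨ p5 ∨ ¬p6) — ¬p6 is true.
  16. (¬p6 ∨ p12) — ¬p6 is true.
  17. (¬p11 ∨ p6) — ¬p11 is true.
  18. (p10 ∨ ¬p5) — p10 is true.
  19. (¬p12 ∨ ¬p3 ∨ ¬p2) — ¬p12 is true.
  20. (¬p9 ∨ ¬p8) — ¬p8 is true.
  21. (¬p3 ∨ ¬p12) — ¬p12 is true.
  22. (¬p11 ∨ ¬p3) — ¬p11 is true.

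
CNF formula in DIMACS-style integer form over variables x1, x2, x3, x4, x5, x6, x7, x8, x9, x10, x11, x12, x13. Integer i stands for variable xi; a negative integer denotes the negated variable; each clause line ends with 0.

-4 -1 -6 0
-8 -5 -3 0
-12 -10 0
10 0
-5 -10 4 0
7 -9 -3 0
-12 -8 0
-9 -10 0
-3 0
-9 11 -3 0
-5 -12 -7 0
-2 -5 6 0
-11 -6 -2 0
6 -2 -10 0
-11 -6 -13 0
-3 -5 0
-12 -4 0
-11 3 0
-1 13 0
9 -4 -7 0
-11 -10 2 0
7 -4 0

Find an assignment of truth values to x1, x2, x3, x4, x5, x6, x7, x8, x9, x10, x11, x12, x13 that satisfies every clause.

Unit propagation: (x10) forces x10 = True.
The clause (¬x12) is unit: x12 must be False.
The clause (¬x9) is unit: x9 must be False.
Unit propagation: (¬x3) forces x3 = False.
Unit propagation: (¬x11) forces x11 = False.
Pure literal: x2 appears only negated; assign x2 = False.
Pure literal: x5 appears only negated; assign x5 = False.
Try x1 = True.
  then x13 is forced to True.
Set x4 = False and propagate.
x6, x7, x8 are now unconstrained; take x6 = False, x7 = False, x8 = True.
Every clause has at least one true literal under this assignment.

x1 = True  x2 = False  x3 = False  x4 = False  x5 = False  x6 = False  x7 = False  x8 = True  x9 = False  x10 = True  x11 = False  x12 = False  x13 = True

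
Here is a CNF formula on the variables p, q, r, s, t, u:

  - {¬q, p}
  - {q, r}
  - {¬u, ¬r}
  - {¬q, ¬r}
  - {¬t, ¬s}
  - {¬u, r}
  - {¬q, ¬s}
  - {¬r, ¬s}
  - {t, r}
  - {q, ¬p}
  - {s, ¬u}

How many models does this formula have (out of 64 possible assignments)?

Satisfying assignments:
  p=0 q=0 r=1 s=0 t=0 u=0
  p=0 q=0 r=1 s=0 t=1 u=0
  p=1 q=1 r=0 s=0 t=1 u=0
That's 3 in total.

3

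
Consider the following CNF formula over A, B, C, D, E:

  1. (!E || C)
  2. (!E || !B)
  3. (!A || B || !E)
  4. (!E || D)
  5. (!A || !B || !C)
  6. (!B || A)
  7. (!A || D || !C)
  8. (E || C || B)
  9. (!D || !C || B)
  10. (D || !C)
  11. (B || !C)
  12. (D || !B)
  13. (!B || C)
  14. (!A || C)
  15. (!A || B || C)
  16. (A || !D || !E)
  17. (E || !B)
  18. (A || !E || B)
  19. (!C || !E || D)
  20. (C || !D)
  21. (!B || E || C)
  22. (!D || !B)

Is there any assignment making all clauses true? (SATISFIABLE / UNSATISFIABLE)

B = True:
  propagation gives E=False; an empty clause results — contradiction.
B = False:
  propagation gives C=False, E=False; an empty clause results — contradiction.
Every branch closes, so no satisfying assignment exists.

UNSATISFIABLE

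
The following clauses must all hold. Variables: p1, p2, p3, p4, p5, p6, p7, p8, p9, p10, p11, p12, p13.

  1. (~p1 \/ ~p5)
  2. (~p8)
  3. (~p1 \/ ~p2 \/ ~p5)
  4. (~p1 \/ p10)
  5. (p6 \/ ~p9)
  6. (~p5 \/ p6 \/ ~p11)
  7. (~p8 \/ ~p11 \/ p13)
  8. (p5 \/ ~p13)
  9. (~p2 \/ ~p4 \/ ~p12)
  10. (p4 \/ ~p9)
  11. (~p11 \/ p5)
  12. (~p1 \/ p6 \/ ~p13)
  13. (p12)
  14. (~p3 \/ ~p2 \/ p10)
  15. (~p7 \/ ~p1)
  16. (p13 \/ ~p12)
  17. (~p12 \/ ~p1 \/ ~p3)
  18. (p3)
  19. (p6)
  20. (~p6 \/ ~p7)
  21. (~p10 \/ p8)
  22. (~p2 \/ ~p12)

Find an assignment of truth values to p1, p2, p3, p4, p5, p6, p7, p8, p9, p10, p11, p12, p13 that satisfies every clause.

Unit propagation: (~p8) forces p8 = False.
(p12) is a unit clause, so p12 = True.
(p13) is a unit clause, so p13 = True.
Unit propagation: (p5) forces p5 = True.
(~p1) is a unit clause, so p1 = False.
The clause (p3) is unit: p3 must be True.
Unit propagation: (p6) forces p6 = True.
(~p7) is a unit clause, so p7 = False.
(~p10) is a unit clause, so p10 = False.
(~p2) is a unit clause, so p2 = False.
p4 occurs only positively in the remaining clauses — set p4 = True.
Pure literal: p9 appears only negated; assign p9 = False.
p11 is now unconstrained; take p11 = True.
Every clause has at least one true literal under this assignment.

p1=F, p2=F, p3=T, p4=T, p5=T, p6=T, p7=F, p8=F, p9=F, p10=F, p11=T, p12=T, p13=T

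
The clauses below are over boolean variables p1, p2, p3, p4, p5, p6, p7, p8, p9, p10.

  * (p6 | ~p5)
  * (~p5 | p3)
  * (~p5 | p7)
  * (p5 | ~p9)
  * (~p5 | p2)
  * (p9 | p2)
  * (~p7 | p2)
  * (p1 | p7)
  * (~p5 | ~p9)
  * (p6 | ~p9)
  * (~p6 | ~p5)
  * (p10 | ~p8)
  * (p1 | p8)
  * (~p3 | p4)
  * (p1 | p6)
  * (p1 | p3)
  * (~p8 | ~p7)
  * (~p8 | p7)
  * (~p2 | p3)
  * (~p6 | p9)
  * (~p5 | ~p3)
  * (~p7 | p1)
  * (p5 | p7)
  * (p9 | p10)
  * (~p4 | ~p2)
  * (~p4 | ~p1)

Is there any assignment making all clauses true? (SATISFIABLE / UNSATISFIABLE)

UNSATISFIABLE

p5 = True:
  propagation gives p6=True; an empty clause results — contradiction.
p5 = False:
  propagation gives p9=False, p2=True, p3=True, p4=True; an empty clause results — contradiction.
Every branch closes, so no satisfying assignment exists.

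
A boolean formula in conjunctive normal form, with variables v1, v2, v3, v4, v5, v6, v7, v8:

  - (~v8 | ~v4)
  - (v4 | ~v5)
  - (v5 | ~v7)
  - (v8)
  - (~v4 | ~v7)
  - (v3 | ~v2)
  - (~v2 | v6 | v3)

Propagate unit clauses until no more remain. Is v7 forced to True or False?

False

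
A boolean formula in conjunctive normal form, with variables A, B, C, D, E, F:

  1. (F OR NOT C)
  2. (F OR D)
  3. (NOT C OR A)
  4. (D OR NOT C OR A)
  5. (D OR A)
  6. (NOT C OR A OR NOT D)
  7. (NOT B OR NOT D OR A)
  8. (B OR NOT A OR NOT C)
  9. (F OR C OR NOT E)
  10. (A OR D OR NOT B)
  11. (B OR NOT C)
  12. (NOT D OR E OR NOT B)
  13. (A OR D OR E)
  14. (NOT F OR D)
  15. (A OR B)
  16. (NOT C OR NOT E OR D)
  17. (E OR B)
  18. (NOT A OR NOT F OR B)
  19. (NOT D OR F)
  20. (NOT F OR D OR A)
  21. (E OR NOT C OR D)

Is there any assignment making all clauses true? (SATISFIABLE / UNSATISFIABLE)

SATISFIABLE

Branch on A: take A = True.
Try B = True.
Branch on C: take C = True.
  then F is forced to True.
  then D is forced to True.
  then E is forced to True.
Every clause has at least one true literal under this assignment.
So A=True, B=True, C=True, D=True, E=True, F=True is a satisfying assignment.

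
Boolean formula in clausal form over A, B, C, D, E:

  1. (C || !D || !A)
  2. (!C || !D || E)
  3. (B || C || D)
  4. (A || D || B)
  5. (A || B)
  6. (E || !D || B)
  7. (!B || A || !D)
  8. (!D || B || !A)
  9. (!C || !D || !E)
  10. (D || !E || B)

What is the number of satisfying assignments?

Case analysis on D and B:
  D=T, B=T: a clause becomes empty — 0.
  D=T, B=F: a clause becomes empty — 0.
  D=F, B=T: A, C, E free → 2^3 = 8.
  D=F, B=F: remaining (A,C,E) ∈ {(T,T,F)} — 1.
Total: 0 + 0 + 8 + 1 = 9.

9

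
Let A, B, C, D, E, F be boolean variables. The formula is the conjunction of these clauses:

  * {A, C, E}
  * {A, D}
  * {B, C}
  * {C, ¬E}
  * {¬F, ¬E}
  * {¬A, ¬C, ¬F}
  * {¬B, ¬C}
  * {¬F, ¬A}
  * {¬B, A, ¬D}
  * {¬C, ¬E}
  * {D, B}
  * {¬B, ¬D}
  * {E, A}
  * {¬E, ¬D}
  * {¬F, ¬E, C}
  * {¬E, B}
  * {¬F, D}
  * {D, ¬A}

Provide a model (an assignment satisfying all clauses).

Pure literal: F appears only negated; assign F = False.
Branch on A: take A = True.
  then D is forced to True.
  then B is forced to False.
  then C is forced to True.
  then E is forced to False.
Every clause has at least one true literal under this assignment.

A = True, B = False, C = True, D = True, E = False, F = False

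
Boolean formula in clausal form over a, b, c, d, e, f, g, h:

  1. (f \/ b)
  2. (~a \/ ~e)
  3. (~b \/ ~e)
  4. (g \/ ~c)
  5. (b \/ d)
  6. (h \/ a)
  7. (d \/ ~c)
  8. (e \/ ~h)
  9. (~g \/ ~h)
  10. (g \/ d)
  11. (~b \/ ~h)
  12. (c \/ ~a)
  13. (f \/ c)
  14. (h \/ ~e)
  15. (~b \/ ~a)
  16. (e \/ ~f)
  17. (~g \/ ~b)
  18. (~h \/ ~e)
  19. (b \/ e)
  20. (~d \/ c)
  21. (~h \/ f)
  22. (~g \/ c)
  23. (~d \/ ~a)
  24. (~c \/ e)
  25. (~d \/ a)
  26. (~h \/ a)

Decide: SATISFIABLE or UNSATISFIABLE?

UNSATISFIABLE

e = True:
  propagation gives a=False, b=False, f=True, d=True; an empty clause results — contradiction.
e = False:
  propagation gives h=False, a=True, c=True; an empty clause results — contradiction.
Every branch closes, so no satisfying assignment exists.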